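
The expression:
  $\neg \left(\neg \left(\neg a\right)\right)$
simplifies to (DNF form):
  $\neg a$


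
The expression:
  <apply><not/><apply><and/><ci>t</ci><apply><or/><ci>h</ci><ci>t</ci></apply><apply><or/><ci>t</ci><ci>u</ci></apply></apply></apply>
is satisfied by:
  {t: False}


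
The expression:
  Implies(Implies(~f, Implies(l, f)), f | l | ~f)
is always true.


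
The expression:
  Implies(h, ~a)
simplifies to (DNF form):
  ~a | ~h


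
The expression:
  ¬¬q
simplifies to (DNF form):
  q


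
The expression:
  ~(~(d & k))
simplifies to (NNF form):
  d & k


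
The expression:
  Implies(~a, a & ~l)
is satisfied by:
  {a: True}


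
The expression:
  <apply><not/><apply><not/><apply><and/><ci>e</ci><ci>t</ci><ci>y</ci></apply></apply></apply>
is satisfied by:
  {t: True, e: True, y: True}


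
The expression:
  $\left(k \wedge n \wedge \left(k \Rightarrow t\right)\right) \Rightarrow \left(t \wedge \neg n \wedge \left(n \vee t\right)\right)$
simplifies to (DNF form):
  $\neg k \vee \neg n \vee \neg t$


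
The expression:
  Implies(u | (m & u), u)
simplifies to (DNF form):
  True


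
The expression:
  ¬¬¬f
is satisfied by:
  {f: False}


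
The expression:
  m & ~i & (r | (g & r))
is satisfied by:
  {r: True, m: True, i: False}


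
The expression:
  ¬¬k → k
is always true.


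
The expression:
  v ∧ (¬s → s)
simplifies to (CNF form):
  s ∧ v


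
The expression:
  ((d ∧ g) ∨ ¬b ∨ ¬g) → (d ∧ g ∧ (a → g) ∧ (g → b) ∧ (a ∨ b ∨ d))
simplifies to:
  b ∧ g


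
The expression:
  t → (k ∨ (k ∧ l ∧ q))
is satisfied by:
  {k: True, t: False}
  {t: False, k: False}
  {t: True, k: True}


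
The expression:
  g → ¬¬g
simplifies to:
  True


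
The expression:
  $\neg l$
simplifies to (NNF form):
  $\neg l$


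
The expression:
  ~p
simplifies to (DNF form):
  ~p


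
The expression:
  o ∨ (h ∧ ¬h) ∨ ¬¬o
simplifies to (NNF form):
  o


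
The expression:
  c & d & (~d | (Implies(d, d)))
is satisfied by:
  {c: True, d: True}


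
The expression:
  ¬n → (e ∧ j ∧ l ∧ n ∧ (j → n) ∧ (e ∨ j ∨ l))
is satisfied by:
  {n: True}


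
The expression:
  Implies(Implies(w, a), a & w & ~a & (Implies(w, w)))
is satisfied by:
  {w: True, a: False}


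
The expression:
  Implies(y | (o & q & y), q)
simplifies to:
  q | ~y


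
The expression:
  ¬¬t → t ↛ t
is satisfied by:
  {t: False}


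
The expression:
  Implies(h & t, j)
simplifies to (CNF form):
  j | ~h | ~t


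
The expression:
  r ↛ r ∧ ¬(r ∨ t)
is never true.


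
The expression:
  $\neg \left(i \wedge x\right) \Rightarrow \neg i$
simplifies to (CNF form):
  $x \vee \neg i$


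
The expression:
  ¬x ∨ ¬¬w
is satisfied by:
  {w: True, x: False}
  {x: False, w: False}
  {x: True, w: True}


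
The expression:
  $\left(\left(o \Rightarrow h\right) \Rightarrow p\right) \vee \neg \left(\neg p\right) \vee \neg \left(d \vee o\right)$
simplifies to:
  $p \vee \left(o \wedge \neg h\right) \vee \left(\neg d \wedge \neg o\right)$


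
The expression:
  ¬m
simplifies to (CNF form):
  ¬m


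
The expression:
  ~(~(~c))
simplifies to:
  ~c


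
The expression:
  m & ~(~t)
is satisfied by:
  {t: True, m: True}


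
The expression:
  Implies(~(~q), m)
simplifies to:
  m | ~q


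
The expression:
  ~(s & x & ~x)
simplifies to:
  True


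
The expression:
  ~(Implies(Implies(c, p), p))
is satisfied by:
  {p: False, c: False}


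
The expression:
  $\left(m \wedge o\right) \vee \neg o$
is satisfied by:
  {m: True, o: False}
  {o: False, m: False}
  {o: True, m: True}


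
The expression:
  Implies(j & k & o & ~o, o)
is always true.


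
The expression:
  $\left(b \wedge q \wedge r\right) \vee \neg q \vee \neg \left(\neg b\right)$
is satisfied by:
  {b: True, q: False}
  {q: False, b: False}
  {q: True, b: True}


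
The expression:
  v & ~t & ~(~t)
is never true.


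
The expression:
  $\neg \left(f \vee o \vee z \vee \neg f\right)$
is never true.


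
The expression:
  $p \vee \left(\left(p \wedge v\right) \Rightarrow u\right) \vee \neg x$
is always true.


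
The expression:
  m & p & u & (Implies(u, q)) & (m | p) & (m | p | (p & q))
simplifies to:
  m & p & q & u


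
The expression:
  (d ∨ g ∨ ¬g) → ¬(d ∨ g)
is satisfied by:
  {g: False, d: False}


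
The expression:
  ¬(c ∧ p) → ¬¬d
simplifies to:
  d ∨ (c ∧ p)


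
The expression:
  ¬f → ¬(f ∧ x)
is always true.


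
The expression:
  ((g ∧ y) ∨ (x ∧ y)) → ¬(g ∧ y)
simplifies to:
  ¬g ∨ ¬y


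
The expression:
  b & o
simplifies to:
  b & o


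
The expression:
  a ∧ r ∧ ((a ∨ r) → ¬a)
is never true.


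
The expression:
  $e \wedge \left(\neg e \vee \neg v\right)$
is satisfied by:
  {e: True, v: False}


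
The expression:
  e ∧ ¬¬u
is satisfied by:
  {e: True, u: True}


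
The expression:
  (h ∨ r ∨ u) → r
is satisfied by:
  {r: True, u: False, h: False}
  {r: True, h: True, u: False}
  {r: True, u: True, h: False}
  {r: True, h: True, u: True}
  {h: False, u: False, r: False}


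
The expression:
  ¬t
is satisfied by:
  {t: False}


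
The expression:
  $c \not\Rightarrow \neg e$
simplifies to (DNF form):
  $c \wedge e$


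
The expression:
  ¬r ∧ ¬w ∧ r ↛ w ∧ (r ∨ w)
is never true.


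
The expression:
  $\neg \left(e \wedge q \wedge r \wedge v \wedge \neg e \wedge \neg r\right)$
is always true.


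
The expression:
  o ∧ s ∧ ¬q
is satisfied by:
  {s: True, o: True, q: False}


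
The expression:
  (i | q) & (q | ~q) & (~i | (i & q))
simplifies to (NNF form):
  q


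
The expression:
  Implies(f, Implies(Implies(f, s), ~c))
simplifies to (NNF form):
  ~c | ~f | ~s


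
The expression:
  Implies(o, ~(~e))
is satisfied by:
  {e: True, o: False}
  {o: False, e: False}
  {o: True, e: True}


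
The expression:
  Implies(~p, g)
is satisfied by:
  {g: True, p: True}
  {g: True, p: False}
  {p: True, g: False}


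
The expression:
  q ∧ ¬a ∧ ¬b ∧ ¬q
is never true.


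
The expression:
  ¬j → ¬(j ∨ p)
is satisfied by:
  {j: True, p: False}
  {p: False, j: False}
  {p: True, j: True}


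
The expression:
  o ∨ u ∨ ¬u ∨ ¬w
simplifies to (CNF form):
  True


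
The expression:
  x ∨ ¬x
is always true.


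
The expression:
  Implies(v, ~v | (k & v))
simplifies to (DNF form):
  k | ~v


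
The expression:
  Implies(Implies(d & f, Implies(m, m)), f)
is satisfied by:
  {f: True}


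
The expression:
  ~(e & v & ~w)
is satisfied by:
  {w: True, v: False, e: False}
  {w: False, v: False, e: False}
  {e: True, w: True, v: False}
  {e: True, w: False, v: False}
  {v: True, w: True, e: False}
  {v: True, w: False, e: False}
  {v: True, e: True, w: True}


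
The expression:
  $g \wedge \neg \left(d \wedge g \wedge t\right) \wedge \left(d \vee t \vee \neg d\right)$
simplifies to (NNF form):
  $g \wedge \left(\neg d \vee \neg t\right)$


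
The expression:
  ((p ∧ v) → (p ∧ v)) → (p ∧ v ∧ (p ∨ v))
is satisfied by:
  {p: True, v: True}


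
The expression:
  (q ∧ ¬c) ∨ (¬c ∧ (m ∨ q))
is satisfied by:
  {q: True, m: True, c: False}
  {q: True, m: False, c: False}
  {m: True, q: False, c: False}


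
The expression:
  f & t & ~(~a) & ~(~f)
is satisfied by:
  {t: True, a: True, f: True}


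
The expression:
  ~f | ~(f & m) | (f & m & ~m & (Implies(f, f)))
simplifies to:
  ~f | ~m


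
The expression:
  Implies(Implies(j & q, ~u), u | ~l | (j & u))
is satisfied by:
  {u: True, l: False}
  {l: False, u: False}
  {l: True, u: True}


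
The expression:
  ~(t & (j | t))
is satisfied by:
  {t: False}


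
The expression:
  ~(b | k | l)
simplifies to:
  ~b & ~k & ~l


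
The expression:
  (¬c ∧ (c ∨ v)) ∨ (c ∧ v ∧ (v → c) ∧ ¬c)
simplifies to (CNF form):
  v ∧ ¬c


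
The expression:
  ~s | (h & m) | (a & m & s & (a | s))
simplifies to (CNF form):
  (m | ~s) & (a | h | ~s) & (a | m | ~s) & (h | m | ~s)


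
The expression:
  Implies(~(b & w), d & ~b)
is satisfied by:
  {w: True, d: True, b: False}
  {d: True, b: False, w: False}
  {b: True, w: True, d: True}
  {b: True, w: True, d: False}


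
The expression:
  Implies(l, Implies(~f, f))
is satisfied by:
  {f: True, l: False}
  {l: False, f: False}
  {l: True, f: True}


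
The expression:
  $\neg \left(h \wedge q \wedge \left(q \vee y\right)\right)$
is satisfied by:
  {h: False, q: False}
  {q: True, h: False}
  {h: True, q: False}


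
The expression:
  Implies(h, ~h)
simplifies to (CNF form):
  ~h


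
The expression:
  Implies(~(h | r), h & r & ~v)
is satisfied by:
  {r: True, h: True}
  {r: True, h: False}
  {h: True, r: False}


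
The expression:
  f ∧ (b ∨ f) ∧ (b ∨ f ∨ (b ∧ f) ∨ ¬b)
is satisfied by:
  {f: True}


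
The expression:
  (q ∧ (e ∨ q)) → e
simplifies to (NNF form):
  e ∨ ¬q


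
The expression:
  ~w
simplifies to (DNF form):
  ~w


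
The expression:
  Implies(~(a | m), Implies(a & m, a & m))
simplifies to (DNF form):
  True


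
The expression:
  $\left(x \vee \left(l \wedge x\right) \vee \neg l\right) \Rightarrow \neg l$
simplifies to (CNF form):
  $\neg l \vee \neg x$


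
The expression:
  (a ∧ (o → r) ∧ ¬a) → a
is always true.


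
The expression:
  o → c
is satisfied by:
  {c: True, o: False}
  {o: False, c: False}
  {o: True, c: True}


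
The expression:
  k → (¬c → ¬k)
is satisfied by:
  {c: True, k: False}
  {k: False, c: False}
  {k: True, c: True}


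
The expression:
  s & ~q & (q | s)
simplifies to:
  s & ~q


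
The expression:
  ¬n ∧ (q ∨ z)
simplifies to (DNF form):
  (q ∧ ¬n) ∨ (z ∧ ¬n)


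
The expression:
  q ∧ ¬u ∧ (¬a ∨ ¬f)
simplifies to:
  q ∧ ¬u ∧ (¬a ∨ ¬f)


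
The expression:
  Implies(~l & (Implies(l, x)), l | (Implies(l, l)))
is always true.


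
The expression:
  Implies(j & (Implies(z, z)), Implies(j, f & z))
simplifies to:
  ~j | (f & z)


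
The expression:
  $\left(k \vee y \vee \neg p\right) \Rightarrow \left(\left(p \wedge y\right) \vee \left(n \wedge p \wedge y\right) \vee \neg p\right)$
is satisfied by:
  {y: True, p: False, k: False}
  {p: False, k: False, y: False}
  {y: True, k: True, p: False}
  {k: True, p: False, y: False}
  {y: True, p: True, k: False}
  {p: True, y: False, k: False}
  {y: True, k: True, p: True}


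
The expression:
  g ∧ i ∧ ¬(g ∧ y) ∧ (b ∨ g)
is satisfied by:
  {i: True, g: True, y: False}


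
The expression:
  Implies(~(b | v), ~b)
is always true.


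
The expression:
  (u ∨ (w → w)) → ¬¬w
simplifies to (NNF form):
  w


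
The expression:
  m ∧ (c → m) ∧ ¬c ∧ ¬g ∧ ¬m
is never true.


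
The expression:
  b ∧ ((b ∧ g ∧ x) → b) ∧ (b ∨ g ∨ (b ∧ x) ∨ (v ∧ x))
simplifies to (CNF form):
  b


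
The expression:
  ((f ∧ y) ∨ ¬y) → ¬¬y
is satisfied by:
  {y: True}


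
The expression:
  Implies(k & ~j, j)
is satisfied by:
  {j: True, k: False}
  {k: False, j: False}
  {k: True, j: True}


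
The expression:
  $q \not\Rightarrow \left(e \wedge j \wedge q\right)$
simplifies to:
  $q \wedge \left(\neg e \vee \neg j\right)$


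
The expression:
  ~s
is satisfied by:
  {s: False}


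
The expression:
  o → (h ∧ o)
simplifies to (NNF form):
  h ∨ ¬o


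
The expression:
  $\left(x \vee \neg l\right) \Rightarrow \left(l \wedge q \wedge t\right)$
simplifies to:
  $l \wedge \left(q \vee \neg x\right) \wedge \left(t \vee \neg x\right)$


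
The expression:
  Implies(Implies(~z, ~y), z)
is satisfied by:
  {y: True, z: True}
  {y: True, z: False}
  {z: True, y: False}


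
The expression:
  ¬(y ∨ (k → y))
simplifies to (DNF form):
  k ∧ ¬y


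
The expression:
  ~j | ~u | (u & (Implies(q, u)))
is always true.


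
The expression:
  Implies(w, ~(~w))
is always true.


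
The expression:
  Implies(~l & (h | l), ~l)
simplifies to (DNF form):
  True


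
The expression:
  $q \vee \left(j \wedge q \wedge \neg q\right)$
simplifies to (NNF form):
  $q$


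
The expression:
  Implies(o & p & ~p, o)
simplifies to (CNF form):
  True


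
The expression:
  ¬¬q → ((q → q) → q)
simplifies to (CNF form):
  True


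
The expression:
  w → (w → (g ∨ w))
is always true.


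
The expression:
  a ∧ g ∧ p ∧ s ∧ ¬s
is never true.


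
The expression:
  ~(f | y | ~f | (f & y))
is never true.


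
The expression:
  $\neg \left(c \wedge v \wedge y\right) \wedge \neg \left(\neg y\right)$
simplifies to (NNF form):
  $y \wedge \left(\neg c \vee \neg v\right)$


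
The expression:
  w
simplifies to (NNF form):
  w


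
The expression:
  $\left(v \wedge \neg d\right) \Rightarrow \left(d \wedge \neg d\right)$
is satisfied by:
  {d: True, v: False}
  {v: False, d: False}
  {v: True, d: True}


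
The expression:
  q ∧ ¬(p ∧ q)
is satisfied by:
  {q: True, p: False}


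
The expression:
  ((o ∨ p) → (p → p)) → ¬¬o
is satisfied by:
  {o: True}


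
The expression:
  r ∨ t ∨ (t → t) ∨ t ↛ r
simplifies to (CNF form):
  True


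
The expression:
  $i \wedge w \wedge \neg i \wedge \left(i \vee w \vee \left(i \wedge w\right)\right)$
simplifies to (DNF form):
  $\text{False}$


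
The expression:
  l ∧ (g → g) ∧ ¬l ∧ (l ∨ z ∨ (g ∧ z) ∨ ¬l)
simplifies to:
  False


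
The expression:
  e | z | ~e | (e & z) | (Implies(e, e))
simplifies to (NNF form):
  True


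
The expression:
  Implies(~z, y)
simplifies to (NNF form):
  y | z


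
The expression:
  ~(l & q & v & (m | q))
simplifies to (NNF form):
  ~l | ~q | ~v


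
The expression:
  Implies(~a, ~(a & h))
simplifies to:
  True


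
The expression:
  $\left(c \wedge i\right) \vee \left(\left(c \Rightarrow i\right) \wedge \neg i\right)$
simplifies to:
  $\left(c \wedge i\right) \vee \left(\neg c \wedge \neg i\right)$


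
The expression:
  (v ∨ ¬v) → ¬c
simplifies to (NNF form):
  ¬c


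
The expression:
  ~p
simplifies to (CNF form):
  ~p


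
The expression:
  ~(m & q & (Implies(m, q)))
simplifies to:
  ~m | ~q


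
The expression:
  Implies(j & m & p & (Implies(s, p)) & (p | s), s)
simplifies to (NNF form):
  s | ~j | ~m | ~p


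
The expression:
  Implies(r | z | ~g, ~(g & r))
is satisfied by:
  {g: False, r: False}
  {r: True, g: False}
  {g: True, r: False}


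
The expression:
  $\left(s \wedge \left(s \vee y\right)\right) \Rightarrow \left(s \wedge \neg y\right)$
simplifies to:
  $\neg s \vee \neg y$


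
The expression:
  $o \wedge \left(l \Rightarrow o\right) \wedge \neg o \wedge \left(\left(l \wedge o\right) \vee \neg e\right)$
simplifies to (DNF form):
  $\text{False}$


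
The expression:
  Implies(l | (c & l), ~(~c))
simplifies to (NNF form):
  c | ~l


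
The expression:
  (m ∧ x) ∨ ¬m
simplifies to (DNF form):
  x ∨ ¬m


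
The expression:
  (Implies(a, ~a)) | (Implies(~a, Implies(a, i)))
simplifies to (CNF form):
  True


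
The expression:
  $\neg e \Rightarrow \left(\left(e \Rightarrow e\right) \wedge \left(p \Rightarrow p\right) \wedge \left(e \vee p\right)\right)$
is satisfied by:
  {e: True, p: True}
  {e: True, p: False}
  {p: True, e: False}


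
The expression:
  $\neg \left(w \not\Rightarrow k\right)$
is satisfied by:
  {k: True, w: False}
  {w: False, k: False}
  {w: True, k: True}


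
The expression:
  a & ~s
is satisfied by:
  {a: True, s: False}


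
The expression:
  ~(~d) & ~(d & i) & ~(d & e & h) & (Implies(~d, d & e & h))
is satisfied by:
  {d: True, h: False, i: False, e: False}
  {e: True, d: True, h: False, i: False}
  {h: True, d: True, e: False, i: False}


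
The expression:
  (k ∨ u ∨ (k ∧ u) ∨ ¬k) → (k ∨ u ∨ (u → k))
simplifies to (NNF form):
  True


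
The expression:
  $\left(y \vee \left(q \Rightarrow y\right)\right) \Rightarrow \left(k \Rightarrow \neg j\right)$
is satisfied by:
  {q: True, y: False, k: False, j: False}
  {q: False, y: False, k: False, j: False}
  {q: True, y: True, k: False, j: False}
  {y: True, q: False, k: False, j: False}
  {j: True, q: True, y: False, k: False}
  {j: True, q: False, y: False, k: False}
  {j: True, q: True, y: True, k: False}
  {j: True, y: True, q: False, k: False}
  {k: True, q: True, j: False, y: False}
  {k: True, j: False, y: False, q: False}
  {q: True, k: True, y: True, j: False}
  {k: True, y: True, j: False, q: False}
  {q: True, k: True, j: True, y: False}


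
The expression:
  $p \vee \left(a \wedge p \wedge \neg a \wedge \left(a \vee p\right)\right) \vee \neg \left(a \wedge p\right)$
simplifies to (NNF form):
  $\text{True}$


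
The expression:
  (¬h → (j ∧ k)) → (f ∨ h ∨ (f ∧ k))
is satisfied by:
  {h: True, f: True, k: False, j: False}
  {h: True, f: False, k: False, j: False}
  {f: True, h: False, k: False, j: False}
  {h: False, f: False, k: False, j: False}
  {j: True, h: True, f: True, k: False}
  {j: True, h: True, f: False, k: False}
  {j: True, f: True, h: False, k: False}
  {j: True, f: False, h: False, k: False}
  {h: True, k: True, f: True, j: False}
  {h: True, k: True, f: False, j: False}
  {k: True, f: True, h: False, j: False}
  {k: True, h: False, f: False, j: False}
  {j: True, k: True, h: True, f: True}
  {j: True, k: True, h: True, f: False}
  {j: True, k: True, f: True, h: False}


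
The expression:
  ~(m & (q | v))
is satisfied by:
  {q: False, m: False, v: False}
  {v: True, q: False, m: False}
  {q: True, v: False, m: False}
  {v: True, q: True, m: False}
  {m: True, v: False, q: False}


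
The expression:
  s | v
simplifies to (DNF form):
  s | v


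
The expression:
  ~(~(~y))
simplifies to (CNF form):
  ~y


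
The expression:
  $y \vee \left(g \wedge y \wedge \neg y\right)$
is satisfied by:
  {y: True}


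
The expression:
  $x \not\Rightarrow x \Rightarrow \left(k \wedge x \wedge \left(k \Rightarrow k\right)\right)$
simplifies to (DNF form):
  $\text{True}$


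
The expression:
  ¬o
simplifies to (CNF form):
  ¬o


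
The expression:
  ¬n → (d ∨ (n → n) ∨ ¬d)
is always true.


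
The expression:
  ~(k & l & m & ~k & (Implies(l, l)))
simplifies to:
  True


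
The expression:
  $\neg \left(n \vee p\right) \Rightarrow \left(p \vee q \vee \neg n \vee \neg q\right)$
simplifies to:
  $\text{True}$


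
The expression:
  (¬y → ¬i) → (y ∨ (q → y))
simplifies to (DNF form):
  i ∨ y ∨ ¬q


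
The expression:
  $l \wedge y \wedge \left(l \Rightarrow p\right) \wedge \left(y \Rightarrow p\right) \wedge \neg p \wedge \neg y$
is never true.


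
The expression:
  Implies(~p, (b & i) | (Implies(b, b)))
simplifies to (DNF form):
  True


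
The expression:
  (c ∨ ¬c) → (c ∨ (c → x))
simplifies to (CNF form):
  True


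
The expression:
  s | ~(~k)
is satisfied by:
  {k: True, s: True}
  {k: True, s: False}
  {s: True, k: False}


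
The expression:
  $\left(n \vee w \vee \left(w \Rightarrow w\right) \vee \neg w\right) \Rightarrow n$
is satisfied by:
  {n: True}


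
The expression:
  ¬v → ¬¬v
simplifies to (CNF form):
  v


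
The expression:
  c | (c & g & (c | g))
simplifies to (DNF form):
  c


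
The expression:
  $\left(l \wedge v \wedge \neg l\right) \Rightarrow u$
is always true.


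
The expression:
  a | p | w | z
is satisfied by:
  {p: True, a: True, z: True, w: True}
  {p: True, a: True, z: True, w: False}
  {p: True, a: True, w: True, z: False}
  {p: True, a: True, w: False, z: False}
  {p: True, z: True, w: True, a: False}
  {p: True, z: True, w: False, a: False}
  {p: True, z: False, w: True, a: False}
  {p: True, z: False, w: False, a: False}
  {a: True, z: True, w: True, p: False}
  {a: True, z: True, w: False, p: False}
  {a: True, w: True, z: False, p: False}
  {a: True, w: False, z: False, p: False}
  {z: True, w: True, a: False, p: False}
  {z: True, a: False, w: False, p: False}
  {w: True, a: False, z: False, p: False}


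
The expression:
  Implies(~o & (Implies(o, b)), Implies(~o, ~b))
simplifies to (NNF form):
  o | ~b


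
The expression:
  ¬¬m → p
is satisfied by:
  {p: True, m: False}
  {m: False, p: False}
  {m: True, p: True}


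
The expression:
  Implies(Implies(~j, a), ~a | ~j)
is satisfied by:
  {a: False, j: False}
  {j: True, a: False}
  {a: True, j: False}


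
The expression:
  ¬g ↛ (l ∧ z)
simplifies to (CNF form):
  ¬g ∧ (¬l ∨ ¬z)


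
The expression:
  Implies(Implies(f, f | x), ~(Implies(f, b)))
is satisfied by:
  {f: True, b: False}


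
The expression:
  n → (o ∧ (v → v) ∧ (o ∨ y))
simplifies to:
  o ∨ ¬n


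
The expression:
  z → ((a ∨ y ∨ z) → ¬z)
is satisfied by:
  {z: False}


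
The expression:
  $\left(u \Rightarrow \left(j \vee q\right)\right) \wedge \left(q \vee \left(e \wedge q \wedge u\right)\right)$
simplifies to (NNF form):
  $q$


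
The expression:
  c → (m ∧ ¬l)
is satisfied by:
  {m: True, c: False, l: False}
  {m: False, c: False, l: False}
  {l: True, m: True, c: False}
  {l: True, m: False, c: False}
  {c: True, m: True, l: False}


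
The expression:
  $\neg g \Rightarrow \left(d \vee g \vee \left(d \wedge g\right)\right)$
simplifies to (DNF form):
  $d \vee g$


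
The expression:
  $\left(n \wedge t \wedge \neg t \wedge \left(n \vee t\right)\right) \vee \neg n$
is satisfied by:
  {n: False}


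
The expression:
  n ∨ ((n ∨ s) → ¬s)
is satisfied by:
  {n: True, s: False}
  {s: False, n: False}
  {s: True, n: True}


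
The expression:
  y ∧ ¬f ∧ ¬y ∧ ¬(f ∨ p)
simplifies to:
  False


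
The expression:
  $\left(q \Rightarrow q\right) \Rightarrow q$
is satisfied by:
  {q: True}


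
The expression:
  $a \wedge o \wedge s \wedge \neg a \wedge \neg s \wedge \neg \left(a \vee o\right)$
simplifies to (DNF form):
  $\text{False}$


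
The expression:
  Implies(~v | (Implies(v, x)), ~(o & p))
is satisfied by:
  {v: True, p: False, o: False, x: False}
  {v: False, p: False, o: False, x: False}
  {x: True, v: True, p: False, o: False}
  {x: True, v: False, p: False, o: False}
  {o: True, v: True, p: False, x: False}
  {o: True, v: False, p: False, x: False}
  {x: True, o: True, v: True, p: False}
  {x: True, o: True, v: False, p: False}
  {p: True, v: True, x: False, o: False}
  {p: True, v: False, x: False, o: False}
  {x: True, p: True, v: True, o: False}
  {x: True, p: True, v: False, o: False}
  {o: True, p: True, v: True, x: False}


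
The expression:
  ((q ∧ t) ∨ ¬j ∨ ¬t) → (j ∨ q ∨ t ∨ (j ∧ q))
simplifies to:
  j ∨ q ∨ t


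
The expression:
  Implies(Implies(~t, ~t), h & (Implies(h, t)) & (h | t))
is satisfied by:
  {t: True, h: True}


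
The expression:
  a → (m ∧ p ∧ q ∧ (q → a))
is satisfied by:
  {p: True, m: True, q: True, a: False}
  {p: True, m: True, q: False, a: False}
  {p: True, q: True, m: False, a: False}
  {p: True, q: False, m: False, a: False}
  {m: True, q: True, p: False, a: False}
  {m: True, q: False, p: False, a: False}
  {q: True, p: False, m: False, a: False}
  {q: False, p: False, m: False, a: False}
  {a: True, p: True, m: True, q: True}


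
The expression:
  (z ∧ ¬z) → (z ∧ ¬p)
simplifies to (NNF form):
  True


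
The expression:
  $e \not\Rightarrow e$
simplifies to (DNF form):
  $\text{False}$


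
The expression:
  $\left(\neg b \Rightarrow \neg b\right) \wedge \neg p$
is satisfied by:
  {p: False}


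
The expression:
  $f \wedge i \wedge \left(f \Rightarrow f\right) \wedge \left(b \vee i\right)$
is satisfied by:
  {i: True, f: True}


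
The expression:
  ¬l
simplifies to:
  ¬l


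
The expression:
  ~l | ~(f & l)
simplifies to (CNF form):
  ~f | ~l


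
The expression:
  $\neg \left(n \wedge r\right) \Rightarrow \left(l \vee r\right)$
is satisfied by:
  {r: True, l: True}
  {r: True, l: False}
  {l: True, r: False}


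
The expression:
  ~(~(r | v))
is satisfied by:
  {r: True, v: True}
  {r: True, v: False}
  {v: True, r: False}


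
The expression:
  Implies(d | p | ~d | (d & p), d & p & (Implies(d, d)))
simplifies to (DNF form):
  d & p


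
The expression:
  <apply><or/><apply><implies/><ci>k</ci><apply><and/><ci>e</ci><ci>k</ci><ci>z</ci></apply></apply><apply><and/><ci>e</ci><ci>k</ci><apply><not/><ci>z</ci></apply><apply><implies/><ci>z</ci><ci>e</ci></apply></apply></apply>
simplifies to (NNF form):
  <apply><or/><ci>e</ci><apply><not/><ci>k</ci></apply></apply>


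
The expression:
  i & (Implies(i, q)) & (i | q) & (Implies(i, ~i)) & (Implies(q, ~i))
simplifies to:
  False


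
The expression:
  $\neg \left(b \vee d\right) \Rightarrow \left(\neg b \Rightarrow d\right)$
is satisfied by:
  {b: True, d: True}
  {b: True, d: False}
  {d: True, b: False}


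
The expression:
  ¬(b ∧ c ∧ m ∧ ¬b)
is always true.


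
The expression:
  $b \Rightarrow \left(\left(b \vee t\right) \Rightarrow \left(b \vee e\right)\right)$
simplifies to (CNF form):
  $\text{True}$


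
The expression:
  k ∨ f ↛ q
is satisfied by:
  {k: True, f: True, q: False}
  {k: True, q: False, f: False}
  {k: True, f: True, q: True}
  {k: True, q: True, f: False}
  {f: True, q: False, k: False}


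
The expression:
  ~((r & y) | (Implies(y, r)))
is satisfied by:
  {y: True, r: False}


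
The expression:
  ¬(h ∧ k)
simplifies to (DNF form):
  ¬h ∨ ¬k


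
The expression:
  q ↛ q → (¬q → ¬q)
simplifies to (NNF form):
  True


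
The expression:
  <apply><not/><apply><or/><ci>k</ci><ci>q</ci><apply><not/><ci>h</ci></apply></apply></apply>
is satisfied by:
  {h: True, q: False, k: False}


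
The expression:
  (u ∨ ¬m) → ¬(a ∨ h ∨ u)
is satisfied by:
  {m: True, h: False, u: False, a: False}
  {a: True, m: True, h: False, u: False}
  {m: True, h: True, u: False, a: False}
  {a: True, m: True, h: True, u: False}
  {a: False, h: False, u: False, m: False}


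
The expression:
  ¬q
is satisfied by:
  {q: False}


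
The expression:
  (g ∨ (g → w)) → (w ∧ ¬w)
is never true.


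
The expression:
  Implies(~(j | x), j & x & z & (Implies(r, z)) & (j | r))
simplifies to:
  j | x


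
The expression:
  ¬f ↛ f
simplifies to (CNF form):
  True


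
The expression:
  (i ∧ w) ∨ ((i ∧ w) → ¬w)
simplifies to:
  True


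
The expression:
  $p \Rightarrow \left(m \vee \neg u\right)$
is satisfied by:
  {m: True, p: False, u: False}
  {p: False, u: False, m: False}
  {m: True, u: True, p: False}
  {u: True, p: False, m: False}
  {m: True, p: True, u: False}
  {p: True, m: False, u: False}
  {m: True, u: True, p: True}


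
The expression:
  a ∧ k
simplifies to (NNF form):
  a ∧ k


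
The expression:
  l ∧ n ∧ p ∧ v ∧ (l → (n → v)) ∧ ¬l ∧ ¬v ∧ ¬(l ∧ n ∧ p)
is never true.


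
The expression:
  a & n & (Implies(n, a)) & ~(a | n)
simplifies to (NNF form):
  False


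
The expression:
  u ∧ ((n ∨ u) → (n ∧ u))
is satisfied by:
  {u: True, n: True}


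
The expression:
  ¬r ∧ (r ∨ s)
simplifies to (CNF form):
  s ∧ ¬r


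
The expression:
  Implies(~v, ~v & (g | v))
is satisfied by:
  {v: True, g: True}
  {v: True, g: False}
  {g: True, v: False}


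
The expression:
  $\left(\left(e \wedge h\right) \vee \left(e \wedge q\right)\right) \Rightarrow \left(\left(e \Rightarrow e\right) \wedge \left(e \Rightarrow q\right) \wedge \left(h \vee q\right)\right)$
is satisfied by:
  {q: True, h: False, e: False}
  {h: False, e: False, q: False}
  {q: True, e: True, h: False}
  {e: True, h: False, q: False}
  {q: True, h: True, e: False}
  {h: True, q: False, e: False}
  {q: True, e: True, h: True}


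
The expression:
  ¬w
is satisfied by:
  {w: False}


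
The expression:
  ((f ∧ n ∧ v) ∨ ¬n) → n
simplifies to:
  n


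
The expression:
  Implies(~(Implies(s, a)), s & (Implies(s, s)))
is always true.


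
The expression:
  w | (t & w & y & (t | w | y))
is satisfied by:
  {w: True}


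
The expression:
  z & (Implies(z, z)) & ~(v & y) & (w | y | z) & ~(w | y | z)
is never true.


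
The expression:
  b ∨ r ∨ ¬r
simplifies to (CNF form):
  True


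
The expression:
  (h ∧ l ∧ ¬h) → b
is always true.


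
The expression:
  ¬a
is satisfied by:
  {a: False}


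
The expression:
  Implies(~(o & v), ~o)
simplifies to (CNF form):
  v | ~o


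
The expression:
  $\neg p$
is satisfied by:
  {p: False}


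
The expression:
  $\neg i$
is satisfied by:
  {i: False}


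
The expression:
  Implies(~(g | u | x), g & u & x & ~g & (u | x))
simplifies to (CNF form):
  g | u | x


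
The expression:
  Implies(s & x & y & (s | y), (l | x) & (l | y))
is always true.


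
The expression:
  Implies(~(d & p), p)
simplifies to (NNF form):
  p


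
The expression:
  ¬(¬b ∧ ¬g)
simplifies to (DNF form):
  b ∨ g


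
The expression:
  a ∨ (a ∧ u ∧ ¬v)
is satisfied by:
  {a: True}


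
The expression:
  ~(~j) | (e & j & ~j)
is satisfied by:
  {j: True}


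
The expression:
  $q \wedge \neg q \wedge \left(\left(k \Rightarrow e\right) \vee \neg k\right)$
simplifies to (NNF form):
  $\text{False}$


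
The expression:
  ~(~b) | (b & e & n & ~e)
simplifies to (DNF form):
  b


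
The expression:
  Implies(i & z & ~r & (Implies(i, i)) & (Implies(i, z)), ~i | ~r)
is always true.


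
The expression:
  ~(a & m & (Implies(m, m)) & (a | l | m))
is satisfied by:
  {m: False, a: False}
  {a: True, m: False}
  {m: True, a: False}


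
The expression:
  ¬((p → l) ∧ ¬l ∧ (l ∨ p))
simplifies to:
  True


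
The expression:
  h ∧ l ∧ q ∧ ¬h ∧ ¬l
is never true.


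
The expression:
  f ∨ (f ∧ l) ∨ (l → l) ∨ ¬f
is always true.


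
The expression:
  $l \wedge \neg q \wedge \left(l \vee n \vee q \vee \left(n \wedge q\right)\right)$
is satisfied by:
  {l: True, q: False}


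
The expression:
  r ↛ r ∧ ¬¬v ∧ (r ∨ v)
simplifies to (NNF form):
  False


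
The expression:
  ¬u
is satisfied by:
  {u: False}


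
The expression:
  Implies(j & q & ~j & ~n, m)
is always true.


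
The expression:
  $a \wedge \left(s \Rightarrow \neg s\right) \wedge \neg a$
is never true.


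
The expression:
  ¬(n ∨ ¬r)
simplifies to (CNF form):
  r ∧ ¬n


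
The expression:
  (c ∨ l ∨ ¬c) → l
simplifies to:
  l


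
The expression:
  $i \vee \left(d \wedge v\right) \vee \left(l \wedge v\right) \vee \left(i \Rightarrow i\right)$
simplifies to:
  $\text{True}$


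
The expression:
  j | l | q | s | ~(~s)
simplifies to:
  j | l | q | s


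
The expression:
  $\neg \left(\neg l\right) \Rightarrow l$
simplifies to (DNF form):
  $\text{True}$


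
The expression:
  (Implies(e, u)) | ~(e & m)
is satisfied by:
  {u: True, m: False, e: False}
  {m: False, e: False, u: False}
  {e: True, u: True, m: False}
  {e: True, m: False, u: False}
  {u: True, m: True, e: False}
  {m: True, u: False, e: False}
  {e: True, m: True, u: True}


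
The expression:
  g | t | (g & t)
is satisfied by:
  {t: True, g: True}
  {t: True, g: False}
  {g: True, t: False}


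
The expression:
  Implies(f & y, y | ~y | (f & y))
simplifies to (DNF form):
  True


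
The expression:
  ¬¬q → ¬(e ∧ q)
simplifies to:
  ¬e ∨ ¬q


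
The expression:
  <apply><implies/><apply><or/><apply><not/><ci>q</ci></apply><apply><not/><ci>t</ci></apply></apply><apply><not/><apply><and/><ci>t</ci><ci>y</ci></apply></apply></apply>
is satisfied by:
  {q: True, t: False, y: False}
  {t: False, y: False, q: False}
  {y: True, q: True, t: False}
  {y: True, t: False, q: False}
  {q: True, t: True, y: False}
  {t: True, q: False, y: False}
  {y: True, t: True, q: True}


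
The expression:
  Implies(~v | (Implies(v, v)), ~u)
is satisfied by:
  {u: False}


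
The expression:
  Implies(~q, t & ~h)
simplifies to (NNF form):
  q | (t & ~h)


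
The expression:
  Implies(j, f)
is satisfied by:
  {f: True, j: False}
  {j: False, f: False}
  {j: True, f: True}


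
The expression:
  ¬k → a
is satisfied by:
  {a: True, k: True}
  {a: True, k: False}
  {k: True, a: False}


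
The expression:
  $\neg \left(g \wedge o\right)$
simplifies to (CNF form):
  $\neg g \vee \neg o$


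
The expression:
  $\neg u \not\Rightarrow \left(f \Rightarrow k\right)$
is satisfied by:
  {f: True, u: False, k: False}


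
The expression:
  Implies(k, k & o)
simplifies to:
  o | ~k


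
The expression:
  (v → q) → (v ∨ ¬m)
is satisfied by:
  {v: True, m: False}
  {m: False, v: False}
  {m: True, v: True}


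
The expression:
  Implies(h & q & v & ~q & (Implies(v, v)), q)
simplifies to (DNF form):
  True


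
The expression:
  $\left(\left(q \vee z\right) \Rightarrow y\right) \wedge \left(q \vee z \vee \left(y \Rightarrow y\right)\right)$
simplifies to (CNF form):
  $\left(y \vee \neg q\right) \wedge \left(y \vee \neg z\right)$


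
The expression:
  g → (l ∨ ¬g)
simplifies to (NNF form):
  l ∨ ¬g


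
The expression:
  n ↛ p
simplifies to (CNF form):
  n ∧ ¬p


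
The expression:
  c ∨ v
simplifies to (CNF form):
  c ∨ v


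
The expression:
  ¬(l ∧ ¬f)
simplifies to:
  f ∨ ¬l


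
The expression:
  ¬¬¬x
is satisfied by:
  {x: False}


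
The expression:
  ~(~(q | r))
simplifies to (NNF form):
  q | r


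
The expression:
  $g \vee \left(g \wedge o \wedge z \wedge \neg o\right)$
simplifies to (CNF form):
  $g$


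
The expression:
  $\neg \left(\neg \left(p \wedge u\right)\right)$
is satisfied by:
  {p: True, u: True}


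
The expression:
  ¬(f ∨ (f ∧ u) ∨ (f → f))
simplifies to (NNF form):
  False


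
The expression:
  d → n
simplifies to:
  n ∨ ¬d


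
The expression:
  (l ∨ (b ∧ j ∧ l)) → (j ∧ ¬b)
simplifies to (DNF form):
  (j ∧ ¬b) ∨ ¬l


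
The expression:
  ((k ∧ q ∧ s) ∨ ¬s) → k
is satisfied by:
  {k: True, s: True}
  {k: True, s: False}
  {s: True, k: False}


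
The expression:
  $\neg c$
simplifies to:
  $\neg c$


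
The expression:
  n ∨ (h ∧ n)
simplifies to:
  n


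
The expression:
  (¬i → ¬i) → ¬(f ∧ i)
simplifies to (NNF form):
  ¬f ∨ ¬i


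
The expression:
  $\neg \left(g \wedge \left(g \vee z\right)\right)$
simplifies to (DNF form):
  $\neg g$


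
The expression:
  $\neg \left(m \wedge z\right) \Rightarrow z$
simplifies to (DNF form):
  $z$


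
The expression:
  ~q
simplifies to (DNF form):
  ~q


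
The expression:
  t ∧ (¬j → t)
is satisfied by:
  {t: True}


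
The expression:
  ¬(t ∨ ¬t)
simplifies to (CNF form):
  False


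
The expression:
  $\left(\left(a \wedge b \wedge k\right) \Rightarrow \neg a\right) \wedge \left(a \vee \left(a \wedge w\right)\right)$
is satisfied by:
  {a: True, k: False, b: False}
  {a: True, b: True, k: False}
  {a: True, k: True, b: False}


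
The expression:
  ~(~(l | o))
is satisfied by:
  {o: True, l: True}
  {o: True, l: False}
  {l: True, o: False}


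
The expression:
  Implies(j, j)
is always true.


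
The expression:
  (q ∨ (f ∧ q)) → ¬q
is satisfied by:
  {q: False}


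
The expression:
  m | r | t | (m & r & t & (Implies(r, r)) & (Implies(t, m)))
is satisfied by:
  {r: True, t: True, m: True}
  {r: True, t: True, m: False}
  {r: True, m: True, t: False}
  {r: True, m: False, t: False}
  {t: True, m: True, r: False}
  {t: True, m: False, r: False}
  {m: True, t: False, r: False}


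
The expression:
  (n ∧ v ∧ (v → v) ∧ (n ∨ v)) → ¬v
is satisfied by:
  {v: False, n: False}
  {n: True, v: False}
  {v: True, n: False}


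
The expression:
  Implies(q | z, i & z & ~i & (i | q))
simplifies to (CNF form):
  ~q & ~z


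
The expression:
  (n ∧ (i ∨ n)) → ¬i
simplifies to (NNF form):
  ¬i ∨ ¬n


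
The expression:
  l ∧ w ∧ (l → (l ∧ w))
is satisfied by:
  {w: True, l: True}


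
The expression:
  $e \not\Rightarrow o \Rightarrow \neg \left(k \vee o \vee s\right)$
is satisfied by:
  {o: True, k: False, s: False, e: False}
  {o: True, s: True, k: False, e: False}
  {o: True, k: True, s: False, e: False}
  {o: True, s: True, k: True, e: False}
  {o: False, k: False, s: False, e: False}
  {s: True, o: False, k: False, e: False}
  {k: True, o: False, s: False, e: False}
  {s: True, k: True, o: False, e: False}
  {e: True, o: True, k: False, s: False}
  {e: True, s: True, o: True, k: False}
  {e: True, o: True, k: True, s: False}
  {e: True, s: True, o: True, k: True}
  {e: True, o: False, k: False, s: False}


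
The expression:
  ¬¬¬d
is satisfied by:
  {d: False}


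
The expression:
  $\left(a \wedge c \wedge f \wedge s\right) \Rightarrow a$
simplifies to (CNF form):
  $\text{True}$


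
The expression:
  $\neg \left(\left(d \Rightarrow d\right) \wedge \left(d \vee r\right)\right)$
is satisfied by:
  {d: False, r: False}


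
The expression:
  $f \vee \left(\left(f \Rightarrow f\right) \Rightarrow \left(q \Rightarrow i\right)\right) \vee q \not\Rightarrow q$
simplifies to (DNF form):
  $f \vee i \vee \neg q$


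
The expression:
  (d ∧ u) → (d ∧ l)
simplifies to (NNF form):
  l ∨ ¬d ∨ ¬u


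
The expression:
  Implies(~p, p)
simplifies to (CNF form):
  p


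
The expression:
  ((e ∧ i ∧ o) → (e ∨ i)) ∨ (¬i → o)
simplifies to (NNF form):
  True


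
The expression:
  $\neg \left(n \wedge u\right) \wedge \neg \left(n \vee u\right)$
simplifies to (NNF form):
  $\neg n \wedge \neg u$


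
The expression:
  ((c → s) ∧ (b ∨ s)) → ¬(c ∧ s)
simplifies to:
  ¬c ∨ ¬s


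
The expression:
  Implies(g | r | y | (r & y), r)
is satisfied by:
  {r: True, g: False, y: False}
  {r: True, y: True, g: False}
  {r: True, g: True, y: False}
  {r: True, y: True, g: True}
  {y: False, g: False, r: False}
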